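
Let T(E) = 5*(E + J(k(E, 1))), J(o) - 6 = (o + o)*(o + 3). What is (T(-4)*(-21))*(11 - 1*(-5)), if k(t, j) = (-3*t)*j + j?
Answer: -702240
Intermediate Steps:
k(t, j) = j - 3*j*t (k(t, j) = -3*j*t + j = j - 3*j*t)
J(o) = 6 + 2*o*(3 + o) (J(o) = 6 + (o + o)*(o + 3) = 6 + (2*o)*(3 + o) = 6 + 2*o*(3 + o))
T(E) = 60 - 85*E + 10*(1 - 3*E)**2 (T(E) = 5*(E + (6 + 2*(1*(1 - 3*E))**2 + 6*(1*(1 - 3*E)))) = 5*(E + (6 + 2*(1 - 3*E)**2 + 6*(1 - 3*E))) = 5*(E + (6 + 2*(1 - 3*E)**2 + (6 - 18*E))) = 5*(E + (12 - 18*E + 2*(1 - 3*E)**2)) = 5*(12 - 17*E + 2*(1 - 3*E)**2) = 60 - 85*E + 10*(1 - 3*E)**2)
(T(-4)*(-21))*(11 - 1*(-5)) = ((70 - 145*(-4) + 90*(-4)**2)*(-21))*(11 - 1*(-5)) = ((70 + 580 + 90*16)*(-21))*(11 + 5) = ((70 + 580 + 1440)*(-21))*16 = (2090*(-21))*16 = -43890*16 = -702240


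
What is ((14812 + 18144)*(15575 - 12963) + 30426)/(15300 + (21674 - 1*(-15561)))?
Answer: 86111498/52535 ≈ 1639.1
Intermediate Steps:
((14812 + 18144)*(15575 - 12963) + 30426)/(15300 + (21674 - 1*(-15561))) = (32956*2612 + 30426)/(15300 + (21674 + 15561)) = (86081072 + 30426)/(15300 + 37235) = 86111498/52535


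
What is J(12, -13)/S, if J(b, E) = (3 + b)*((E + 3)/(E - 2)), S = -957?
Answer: -10/957 ≈ -0.010449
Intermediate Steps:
J(b, E) = (3 + E)*(3 + b)/(-2 + E) (J(b, E) = (3 + b)*((3 + E)/(-2 + E)) = (3 + E)*(3 + b)/(-2 + E))
J(12, -13)/S = ((9 + 3*(-13) + 3*12 - 13*12)/(-2 - 13))/(-957) = ((9 - 39 + 36 - 156)/(-15))*(-1/957) = -1/15*(-150)*(-1/957) = 10*(-1/957) = -10/957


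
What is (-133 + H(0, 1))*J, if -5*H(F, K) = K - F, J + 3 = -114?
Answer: 77922/5 ≈ 15584.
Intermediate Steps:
J = -117 (J = -3 - 114 = -117)
H(F, K) = -K/5 + F/5 (H(F, K) = -(K - F)/5 = -K/5 + F/5)
(-133 + H(0, 1))*J = (-133 + (-⅕*1 + (⅕)*0))*(-117) = (-133 + (-⅕ + 0))*(-117) = (-133 - ⅕)*(-117) = -666/5*(-117) = 77922/5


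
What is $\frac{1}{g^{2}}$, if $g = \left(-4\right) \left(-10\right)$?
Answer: $\frac{1}{1600} \approx 0.000625$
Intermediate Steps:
$g = 40$
$\frac{1}{g^{2}} = \frac{1}{40^{2}} = \frac{1}{1600}$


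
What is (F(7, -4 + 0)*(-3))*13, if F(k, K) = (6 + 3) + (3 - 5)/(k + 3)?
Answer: -1716/5 ≈ -343.20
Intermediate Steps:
F(k, K) = 9 - 2/(3 + k)
(F(7, -4 + 0)*(-3))*13 = (((25 + 9*7)/(3 + 7))*(-3))*13 = (((25 + 63)/10)*(-3))*13 = (((⅒)*88)*(-3))*13 = ((44/5)*(-3))*13 = -132/5*13 = -1716/5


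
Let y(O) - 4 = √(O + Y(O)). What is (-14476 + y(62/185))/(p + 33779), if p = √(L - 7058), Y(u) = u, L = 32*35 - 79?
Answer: -9052772/21130127 + 33779*√5735/105544984365 - I*√34507495/105544984365 + 268*I*√6017/21130127 ≈ -0.42841 + 0.00098378*I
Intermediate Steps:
L = 1041 (L = 1120 - 79 = 1041)
y(O) = 4 + √2*√O (y(O) = 4 + √(O + O) = 4 + √(2*O) = 4 + √2*√O)
p = I*√6017 (p = √(1041 - 7058) = √(-6017) = I*√6017 ≈ 77.569*I)
(-14476 + y(62/185))/(p + 33779) = (-14476 + (4 + √2*√(62/185)))/(I*√6017 + 33779) = (-14476 + (4 + √2*√(62*(1/185))))/(33779 + I*√6017) = (-14476 + (4 + √2*√(62/185)))/(33779 + I*√6017) = (-14476 + (4 + √2*(√11470/185)))/(33779 + I*√6017) = (-14476 + (4 + 2*√5735/185))/(33779 + I*√6017) = (-14472 + 2*√5735/185)/(33779 + I*√6017)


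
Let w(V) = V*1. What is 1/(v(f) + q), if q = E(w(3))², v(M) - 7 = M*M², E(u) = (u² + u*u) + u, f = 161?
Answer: 1/4173729 ≈ 2.3959e-7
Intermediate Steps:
w(V) = V
E(u) = u + 2*u² (E(u) = (u² + u²) + u = 2*u² + u = u + 2*u²)
v(M) = 7 + M³ (v(M) = 7 + M*M² = 7 + M³)
q = 441 (q = (3*(1 + 2*3))² = (3*(1 + 6))² = (3*7)² = 21² = 441)
1/(v(f) + q) = 1/((7 + 161³) + 441) = 1/((7 + 4173281) + 441) = 1/(4173288 + 441) = 1/4173729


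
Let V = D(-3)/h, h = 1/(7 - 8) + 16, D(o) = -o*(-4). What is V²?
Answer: 16/25 ≈ 0.64000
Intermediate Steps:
D(o) = 4*o
h = 15 (h = 1/(-1) + 16 = -1 + 16 = 15)
V = -⅘ (V = (4*(-3))/15 = -12*1/15 = -⅘ ≈ -0.80000)
V² = (-⅘)² = 16/25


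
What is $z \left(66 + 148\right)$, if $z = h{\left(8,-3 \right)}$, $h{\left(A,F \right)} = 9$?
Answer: $1926$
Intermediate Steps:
$z = 9$
$z \left(66 + 148\right) = 9 \left(66 + 148\right) = 9 \cdot 214 = 1926$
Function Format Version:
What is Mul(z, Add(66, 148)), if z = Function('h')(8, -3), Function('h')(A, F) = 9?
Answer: 1926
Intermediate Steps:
z = 9
Mul(z, Add(66, 148)) = Mul(9, Add(66, 148)) = Mul(9, 214) = 1926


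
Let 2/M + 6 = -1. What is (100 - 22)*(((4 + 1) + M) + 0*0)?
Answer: 2574/7 ≈ 367.71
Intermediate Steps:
M = -2/7 (M = 2/(-6 - 1) = 2/(-7) = 2*(-⅐) = -2/7 ≈ -0.28571)
(100 - 22)*(((4 + 1) + M) + 0*0) = (100 - 22)*(((4 + 1) - 2/7) + 0*0) = 78*((5 - 2/7) + 0) = 78*(33/7 + 0) = 78*(33/7) = 2574/7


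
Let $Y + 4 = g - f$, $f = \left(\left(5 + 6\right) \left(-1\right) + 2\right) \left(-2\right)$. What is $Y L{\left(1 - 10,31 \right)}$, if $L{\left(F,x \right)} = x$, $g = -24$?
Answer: $-1426$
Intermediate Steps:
$f = 18$ ($f = \left(11 \left(-1\right) + 2\right) \left(-2\right) = \left(-11 + 2\right) \left(-2\right) = \left(-9\right) \left(-2\right) = 18$)
$Y = -46$ ($Y = -4 - 42 = -46$)
$Y L{\left(1 - 10,31 \right)} = \left(-46\right) 31 = -1426$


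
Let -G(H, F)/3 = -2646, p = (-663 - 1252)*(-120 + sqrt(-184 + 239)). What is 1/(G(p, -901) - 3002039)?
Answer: -1/2994101 ≈ -3.3399e-7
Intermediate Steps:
p = 229800 - 1915*sqrt(55) (p = -1915*(-120 + sqrt(55)) = 229800 - 1915*sqrt(55) ≈ 2.1560e+5)
G(H, F) = 7938 (G(H, F) = -3*(-2646) = 7938)
1/(G(p, -901) - 3002039) = 1/(7938 - 3002039) = 1/(-2994101) = -1/2994101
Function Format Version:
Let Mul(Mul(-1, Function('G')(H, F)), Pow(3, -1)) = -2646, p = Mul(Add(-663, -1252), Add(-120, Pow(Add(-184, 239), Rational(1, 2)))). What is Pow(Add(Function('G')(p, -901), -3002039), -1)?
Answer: Rational(-1, 2994101) ≈ -3.3399e-7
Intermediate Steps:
p = Add(229800, Mul(-1915, Pow(55, Rational(1, 2)))) (p = Mul(-1915, Add(-120, Pow(55, Rational(1, 2)))) = Add(229800, Mul(-1915, Pow(55, Rational(1, 2)))) ≈ 2.1560e+5)
Function('G')(H, F) = 7938 (Function('G')(H, F) = Mul(-3, -2646) = 7938)
Pow(Add(Function('G')(p, -901), -3002039), -1) = Pow(Add(7938, -3002039), -1) = Pow(-2994101, -1) = Rational(-1, 2994101)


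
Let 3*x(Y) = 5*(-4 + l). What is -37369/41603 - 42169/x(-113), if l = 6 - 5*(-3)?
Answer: -5266247086/3536255 ≈ -1489.2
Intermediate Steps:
l = 21 (l = 6 + 15 = 21)
x(Y) = 85/3 (x(Y) = (5*(-4 + 21))/3 = (5*17)/3 = (1/3)*85 = 85/3)
-37369/41603 - 42169/x(-113) = -37369/41603 - 42169/85/3 = -37369*1/41603 - 42169*3/85 = -37369/41603 - 126507/85 = -5266247086/3536255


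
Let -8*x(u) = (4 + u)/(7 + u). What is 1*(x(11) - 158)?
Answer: -7589/48 ≈ -158.10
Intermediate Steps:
x(u) = -(4 + u)/(8*(7 + u))
1*(x(11) - 158) = 1*((-4 - 1*11)/(8*(7 + 11)) - 158) = 1*((1/8)*(-4 - 11)/18 - 158) = 1*((1/8)*(1/18)*(-15) - 158) = 1*(-5/48 - 158) = 1*(-7589/48) = -7589/48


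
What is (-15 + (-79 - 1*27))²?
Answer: 14641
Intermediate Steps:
(-15 + (-79 - 1*27))² = (-15 + (-79 - 27))² = (-15 - 106)² = (-121)² = 14641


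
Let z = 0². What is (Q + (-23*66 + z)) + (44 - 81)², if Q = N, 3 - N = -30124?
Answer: 29978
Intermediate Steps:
N = 30127 (N = 3 - 1*(-30124) = 3 + 30124 = 30127)
Q = 30127
z = 0
(Q + (-23*66 + z)) + (44 - 81)² = (30127 + (-23*66 + 0)) + (44 - 81)² = (30127 + (-1518 + 0)) + (-37)² = (30127 - 1518) + 1369 = 28609 + 1369 = 29978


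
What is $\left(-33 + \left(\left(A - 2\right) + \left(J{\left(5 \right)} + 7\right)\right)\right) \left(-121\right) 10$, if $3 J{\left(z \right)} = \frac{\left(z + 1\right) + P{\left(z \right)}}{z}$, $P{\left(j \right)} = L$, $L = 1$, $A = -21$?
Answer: $\frac{176176}{3} \approx 58725.0$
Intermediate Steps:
$P{\left(j \right)} = 1$
$J{\left(z \right)} = \frac{2 + z}{3 z}$ ($J{\left(z \right)} = \frac{\left(\left(z + 1\right) + 1\right) \frac{1}{z}}{3} = \frac{\left(\left(1 + z\right) + 1\right) \frac{1}{z}}{3} = \frac{\left(2 + z\right) \frac{1}{z}}{3} = \frac{\frac{1}{z} \left(2 + z\right)}{3} = \frac{2 + z}{3 z}$)
$\left(-33 + \left(\left(A - 2\right) + \left(J{\left(5 \right)} + 7\right)\right)\right) \left(-121\right) 10 = \left(-33 + \left(\left(-21 - 2\right) + \left(\frac{2 + 5}{3 \cdot 5} + 7\right)\right)\right) \left(-121\right) 10 = \left(-33 - \left(16 - \frac{7}{15}\right)\right) \left(-121\right) 10 = \left(-33 + \left(-23 + \left(\frac{7}{15} + 7\right)\right)\right) \left(-121\right) 10 = \left(-33 + \left(-23 + \frac{112}{15}\right)\right) \left(-121\right) 10 = \left(-33 - \frac{233}{15}\right) \left(-121\right) 10 = \left(- \frac{728}{15}\right) \left(-121\right) 10 = \frac{88088}{15} \cdot 10 = \frac{176176}{3}$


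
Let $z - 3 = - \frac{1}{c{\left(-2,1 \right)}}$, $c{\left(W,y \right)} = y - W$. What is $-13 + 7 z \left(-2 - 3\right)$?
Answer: $- \frac{319}{3} \approx -106.33$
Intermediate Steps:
$z = \frac{8}{3}$ ($z = 3 - \frac{1}{1 - -2} = 3 - \frac{1}{1 + 2} = 3 - \frac{1}{3} = \frac{8}{3} \approx 2.6667$)
$-13 + 7 z \left(-2 - 3\right) = -13 + 7 \frac{8 \left(-2 - 3\right)}{3} = -13 + 7 \cdot \frac{8}{3} \left(-5\right) = -13 + 7 \left(- \frac{40}{3}\right) = -13 - \frac{280}{3} = - \frac{319}{3}$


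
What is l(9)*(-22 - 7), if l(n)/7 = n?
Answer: -1827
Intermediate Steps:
l(n) = 7*n
l(9)*(-22 - 7) = (7*9)*(-22 - 7) = 63*(-29) = -1827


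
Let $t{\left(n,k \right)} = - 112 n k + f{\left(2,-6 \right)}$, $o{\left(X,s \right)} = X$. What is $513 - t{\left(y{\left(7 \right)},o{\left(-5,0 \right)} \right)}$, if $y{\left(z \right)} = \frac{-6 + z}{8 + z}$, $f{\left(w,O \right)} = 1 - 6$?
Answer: $\frac{1442}{3} \approx 480.67$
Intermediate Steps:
$f{\left(w,O \right)} = -5$
$y{\left(z \right)} = \frac{-6 + z}{8 + z}$
$t{\left(n,k \right)} = -5 - 112 k n$ ($t{\left(n,k \right)} = - 112 n k - 5 = - 112 k n - 5 = -5 - 112 k n$)
$513 - t{\left(y{\left(7 \right)},o{\left(-5,0 \right)} \right)} = 513 - \left(-5 - - 560 \frac{-6 + 7}{8 + 7}\right) = 513 - \left(-5 - - 560 \cdot \frac{1}{15} \cdot 1\right) = 513 - \left(-5 - \left(-560\right) \frac{1}{15}\right) = 513 - \left(-5 + \frac{112}{3}\right) = 513 - \frac{97}{3} = \frac{1442}{3}$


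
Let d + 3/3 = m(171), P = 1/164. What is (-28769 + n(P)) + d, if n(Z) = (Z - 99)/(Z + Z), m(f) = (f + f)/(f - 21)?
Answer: -1844261/50 ≈ -36885.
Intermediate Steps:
m(f) = 2*f/(-21 + f) (m(f) = (2*f)/(-21 + f) = 2*f/(-21 + f))
P = 1/164 ≈ 0.0060976
d = 32/25 (d = -1 + 2*171/(-21 + 171) = -1 + 2*171/150 = -1 + 2*171*(1/150) = -1 + 57/25 = 32/25 ≈ 1.2800)
n(Z) = (-99 + Z)/(2*Z) (n(Z) = (-99 + Z)/((2*Z)) = (-99 + Z)*(1/(2*Z)) = (-99 + Z)/(2*Z))
(-28769 + n(P)) + d = (-28769 + (-99 + 1/164)/(2*(1/164))) + 32/25 = (-28769 + (½)*164*(-16235/164)) + 32/25 = (-28769 - 16235/2) + 32/25 = -73773/2 + 32/25 = -1844261/50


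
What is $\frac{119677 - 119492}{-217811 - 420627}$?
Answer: $- \frac{185}{638438} \approx -0.00028977$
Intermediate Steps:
$\frac{119677 - 119492}{-217811 - 420627} = \frac{185}{-638438} = 185 \left(- \frac{1}{638438}\right) = - \frac{185}{638438}$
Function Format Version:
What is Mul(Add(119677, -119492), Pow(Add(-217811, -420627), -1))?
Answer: Rational(-185, 638438) ≈ -0.00028977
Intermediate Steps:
Mul(Add(119677, -119492), Pow(Add(-217811, -420627), -1)) = Mul(185, Pow(-638438, -1)) = Mul(185, Rational(-1, 638438)) = Rational(-185, 638438)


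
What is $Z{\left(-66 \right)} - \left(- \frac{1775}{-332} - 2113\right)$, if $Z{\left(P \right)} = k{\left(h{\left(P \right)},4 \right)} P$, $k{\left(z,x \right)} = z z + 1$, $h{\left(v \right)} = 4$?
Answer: $\frac{327237}{332} \approx 985.65$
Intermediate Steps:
$k{\left(z,x \right)} = 1 + z^{2}$ ($k{\left(z,x \right)} = z^{2} + 1 = 1 + z^{2}$)
$Z{\left(P \right)} = 17 P$ ($Z{\left(P \right)} = \left(1 + 4^{2}\right) P = \left(1 + 16\right) P = 17 P$)
$Z{\left(-66 \right)} - \left(- \frac{1775}{-332} - 2113\right) = 17 \left(-66\right) - \left(- \frac{1775}{-332} - 2113\right) = -1122 - \left(\left(-1775\right) \left(- \frac{1}{332}\right) - 2113\right) = -1122 - \left(\frac{1775}{332} - 2113\right) = -1122 - - \frac{699741}{332} = -1122 + \frac{699741}{332} = \frac{327237}{332}$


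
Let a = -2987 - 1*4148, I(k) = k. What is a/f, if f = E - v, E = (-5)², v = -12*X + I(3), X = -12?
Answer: 7135/122 ≈ 58.484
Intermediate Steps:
v = 147 (v = -12*(-12) + 3 = 144 + 3 = 147)
a = -7135 (a = -2987 - 4148 = -7135)
E = 25
f = -122 (f = 25 - 1*147 = 25 - 147 = -122)
a/f = -7135/(-122) = -7135*(-1/122) = 7135/122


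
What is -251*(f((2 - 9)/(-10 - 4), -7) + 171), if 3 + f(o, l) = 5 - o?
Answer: -86595/2 ≈ -43298.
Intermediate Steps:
f(o, l) = 2 - o (f(o, l) = -3 + (5 - o) = 2 - o)
-251*(f((2 - 9)/(-10 - 4), -7) + 171) = -251*((2 - (2 - 9)/(-10 - 4)) + 171) = -251*((2 - (-7)/(-14)) + 171) = -251*((2 - (-7)*(-1)/14) + 171) = -251*((2 - 1*½) + 171) = -251*((2 - ½) + 171) = -251*(3/2 + 171) = -251*345/2 = -86595/2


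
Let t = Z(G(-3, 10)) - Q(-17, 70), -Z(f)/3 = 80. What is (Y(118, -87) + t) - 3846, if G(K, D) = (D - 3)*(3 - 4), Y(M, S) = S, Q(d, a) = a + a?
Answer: -4313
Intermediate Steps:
Q(d, a) = 2*a
G(K, D) = 3 - D (G(K, D) = (-3 + D)*(-1) = 3 - D)
Z(f) = -240 (Z(f) = -3*80 = -240)
t = -380 (t = -240 - 2*70 = -240 - 1*140 = -240 - 140 = -380)
(Y(118, -87) + t) - 3846 = (-87 - 380) - 3846 = -467 - 3846 = -4313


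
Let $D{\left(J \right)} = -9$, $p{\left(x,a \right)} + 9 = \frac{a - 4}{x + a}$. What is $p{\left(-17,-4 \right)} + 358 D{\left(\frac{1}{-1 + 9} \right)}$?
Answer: $- \frac{67843}{21} \approx -3230.6$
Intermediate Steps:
$p{\left(x,a \right)} = -9 + \frac{-4 + a}{a + x}$ ($p{\left(x,a \right)} = -9 + \frac{a - 4}{x + a} = -9 + \frac{-4 + a}{a + x}$)
$p{\left(-17,-4 \right)} + 358 D{\left(\frac{1}{-1 + 9} \right)} = \frac{-4 - -153 - -32}{-4 - 17} + 358 \left(-9\right) = \frac{-4 + 153 + 32}{-21} - 3222 = \left(- \frac{1}{21}\right) 181 - 3222 = - \frac{181}{21} - 3222 = - \frac{67843}{21}$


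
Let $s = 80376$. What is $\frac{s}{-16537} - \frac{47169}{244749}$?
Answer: $- \frac{6817326459}{1349138071} \approx -5.0531$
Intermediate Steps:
$\frac{s}{-16537} - \frac{47169}{244749} = \frac{80376}{-16537} - \frac{47169}{244749} = 80376 \left(- \frac{1}{16537}\right) - \frac{15723}{81583} = - \frac{80376}{16537} - \frac{15723}{81583} = - \frac{6817326459}{1349138071}$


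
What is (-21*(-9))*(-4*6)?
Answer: -4536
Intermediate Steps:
(-21*(-9))*(-4*6) = 189*(-24) = -4536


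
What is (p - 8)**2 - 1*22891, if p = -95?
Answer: -12282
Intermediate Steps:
(p - 8)**2 - 1*22891 = (-95 - 8)**2 - 1*22891 = (-103)**2 - 22891 = 10609 - 22891 = -12282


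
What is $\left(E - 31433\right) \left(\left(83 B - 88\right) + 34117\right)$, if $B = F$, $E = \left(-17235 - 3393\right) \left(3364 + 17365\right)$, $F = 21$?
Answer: $-15297153352140$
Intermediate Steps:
$E = -427597812$ ($E = \left(-20628\right) 20729 = -427597812$)
$B = 21$
$\left(E - 31433\right) \left(\left(83 B - 88\right) + 34117\right) = \left(-427597812 - 31433\right) \left(\left(83 \cdot 21 - 88\right) + 34117\right) = - 427629245 \left(\left(1743 - 88\right) + 34117\right) = - 427629245 \left(1655 + 34117\right) = \left(-427629245\right) 35772 = -15297153352140$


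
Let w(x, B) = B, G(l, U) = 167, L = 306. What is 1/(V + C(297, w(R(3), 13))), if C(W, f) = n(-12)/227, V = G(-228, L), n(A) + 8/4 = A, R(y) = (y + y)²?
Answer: 227/37895 ≈ 0.0059902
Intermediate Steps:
R(y) = 4*y² (R(y) = (2*y)² = 4*y²)
n(A) = -2 + A
V = 167
C(W, f) = -14/227 (C(W, f) = (-2 - 12)/227 = -14*1/227 = -14/227)
1/(V + C(297, w(R(3), 13))) = 1/(167 - 14/227) = 1/(37895/227) = 227/37895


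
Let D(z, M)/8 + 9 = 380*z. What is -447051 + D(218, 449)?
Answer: 215597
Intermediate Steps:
D(z, M) = -72 + 3040*z (D(z, M) = -72 + 8*(380*z) = -72 + 3040*z)
-447051 + D(218, 449) = -447051 + (-72 + 3040*218) = -447051 + (-72 + 662720) = -447051 + 662648 = 215597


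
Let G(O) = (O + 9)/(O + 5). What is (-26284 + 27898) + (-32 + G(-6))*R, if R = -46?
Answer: 3224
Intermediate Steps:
G(O) = (9 + O)/(5 + O)
(-26284 + 27898) + (-32 + G(-6))*R = (-26284 + 27898) + (-32 + (9 - 6)/(5 - 6))*(-46) = 1614 + (-32 + 3/(-1))*(-46) = 1614 + (-32 - 1*3)*(-46) = 1614 + (-32 - 3)*(-46) = 1614 - 35*(-46) = 1614 + 1610 = 3224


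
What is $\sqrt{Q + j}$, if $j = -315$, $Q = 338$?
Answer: $\sqrt{23} \approx 4.7958$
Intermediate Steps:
$\sqrt{Q + j} = \sqrt{338 - 315} = \sqrt{23}$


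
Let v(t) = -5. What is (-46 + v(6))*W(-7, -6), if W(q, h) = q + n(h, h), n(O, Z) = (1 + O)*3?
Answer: 1122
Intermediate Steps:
n(O, Z) = 3 + 3*O
W(q, h) = 3 + q + 3*h (W(q, h) = q + (3 + 3*h) = 3 + q + 3*h)
(-46 + v(6))*W(-7, -6) = (-46 - 5)*(3 - 7 + 3*(-6)) = -51*(3 - 7 - 18) = -51*(-22) = 1122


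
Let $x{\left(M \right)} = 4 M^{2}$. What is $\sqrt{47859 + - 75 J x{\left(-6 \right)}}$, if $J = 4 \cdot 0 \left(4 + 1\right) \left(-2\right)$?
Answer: $\sqrt{47859} \approx 218.77$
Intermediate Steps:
$J = 0$ ($J = 0 \cdot 5 \left(-2\right) = 0 \left(-10\right) = 0$)
$\sqrt{47859 + - 75 J x{\left(-6 \right)}} = \sqrt{47859 + \left(-75\right) 0 \cdot 4 \left(-6\right)^{2}} = \sqrt{47859 + 0 \cdot 4 \cdot 36} = \sqrt{47859 + 0 \cdot 144} = \sqrt{47859 + 0} = \sqrt{47859}$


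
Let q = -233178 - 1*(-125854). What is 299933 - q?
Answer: 407257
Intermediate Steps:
q = -107324 (q = -233178 + 125854 = -107324)
299933 - q = 299933 - 1*(-107324) = 299933 + 107324 = 407257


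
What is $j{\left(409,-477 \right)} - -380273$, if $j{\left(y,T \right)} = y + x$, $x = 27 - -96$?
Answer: $380805$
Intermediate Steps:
$x = 123$ ($x = 27 + 96 = 123$)
$j{\left(y,T \right)} = 123 + y$ ($j{\left(y,T \right)} = y + 123 = 123 + y$)
$j{\left(409,-477 \right)} - -380273 = \left(123 + 409\right) - -380273 = 532 + 380273 = 380805$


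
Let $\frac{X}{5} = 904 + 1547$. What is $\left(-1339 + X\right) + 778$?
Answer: $11694$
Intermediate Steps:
$X = 12255$ ($X = 5 \left(904 + 1547\right) = 5 \cdot 2451 = 12255$)
$\left(-1339 + X\right) + 778 = \left(-1339 + 12255\right) + 778 = 10916 + 778 = 11694$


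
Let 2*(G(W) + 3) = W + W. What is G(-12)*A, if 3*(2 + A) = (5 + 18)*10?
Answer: -1120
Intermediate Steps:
G(W) = -3 + W (G(W) = -3 + (W + W)/2 = -3 + (2*W)/2 = -3 + W)
A = 224/3 (A = -2 + ((5 + 18)*10)/3 = -2 + (23*10)/3 = -2 + (1/3)*230 = -2 + 230/3 = 224/3 ≈ 74.667)
G(-12)*A = (-3 - 12)*(224/3) = -15*224/3 = -1120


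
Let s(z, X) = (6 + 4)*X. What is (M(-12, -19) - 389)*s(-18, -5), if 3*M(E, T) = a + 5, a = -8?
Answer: 19500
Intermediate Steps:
s(z, X) = 10*X
M(E, T) = -1 (M(E, T) = (-8 + 5)/3 = (1/3)*(-3) = -1)
(M(-12, -19) - 389)*s(-18, -5) = (-1 - 389)*(10*(-5)) = -390*(-50) = 19500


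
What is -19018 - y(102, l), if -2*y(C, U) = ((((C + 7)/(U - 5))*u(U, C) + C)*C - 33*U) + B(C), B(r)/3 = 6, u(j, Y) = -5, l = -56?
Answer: -758068/61 ≈ -12427.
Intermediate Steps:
B(r) = 18 (B(r) = 3*6 = 18)
y(C, U) = -9 + 33*U/2 - C*(C - 5*(7 + C)/(-5 + U))/2 (y(C, U) = -(((((C + 7)/(U - 5))*(-5) + C)*C - 33*U) + 18)/2 = -(((((7 + C)/(-5 + U))*(-5) + C)*C - 33*U) + 18)/2 = -(((-5*(7 + C)/(-5 + U) + C)*C - 33*U) + 18)/2 = -(((C - 5*(7 + C)/(-5 + U))*C - 33*U) + 18)/2 = -((C*(C - 5*(7 + C)/(-5 + U)) - 33*U) + 18)/2 = -((-33*U + C*(C - 5*(7 + C)/(-5 + U))) + 18)/2 = -(18 - 33*U + C*(C - 5*(7 + C)/(-5 + U)))/2 = -9 + 33*U/2 - C*(C - 5*(7 + C)/(-5 + U))/2)
-19018 - y(102, l) = -19018 - (90 - 183*(-56) + 10*102² + 33*(-56)² + 35*102 - 1*(-56)*102²)/(2*(-5 - 56)) = -19018 - (90 + 10248 + 10*10404 + 33*3136 + 3570 - 1*(-56)*10404)/(2*(-61)) = -19018 - (-1)*(90 + 10248 + 104040 + 103488 + 3570 + 582624)/(2*61) = -19018 - (-1)*804060/(2*61) = -19018 - 1*(-402030/61) = -19018 + 402030/61 = -758068/61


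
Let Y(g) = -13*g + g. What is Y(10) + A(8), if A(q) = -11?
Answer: -131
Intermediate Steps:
Y(g) = -12*g
Y(10) + A(8) = -12*10 - 11 = -120 - 11 = -131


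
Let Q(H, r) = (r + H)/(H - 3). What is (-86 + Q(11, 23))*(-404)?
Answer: 33027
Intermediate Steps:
Q(H, r) = (H + r)/(-3 + H)
(-86 + Q(11, 23))*(-404) = (-86 + (11 + 23)/(-3 + 11))*(-404) = (-86 + 34/8)*(-404) = (-86 + (⅛)*34)*(-404) = (-86 + 17/4)*(-404) = -327/4*(-404) = 33027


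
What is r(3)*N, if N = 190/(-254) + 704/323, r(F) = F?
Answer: 176169/41021 ≈ 4.2946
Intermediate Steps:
N = 58723/41021 (N = 190*(-1/254) + 704*(1/323) = -95/127 + 704/323 = 58723/41021 ≈ 1.4315)
r(3)*N = 3*(58723/41021) = 176169/41021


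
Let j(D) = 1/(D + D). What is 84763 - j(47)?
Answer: 7967721/94 ≈ 84763.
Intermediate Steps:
j(D) = 1/(2*D)
84763 - j(47) = 84763 - 1/(2*47) = 84763 - 1*1/94 = 84763 - 1/94 = 7967721/94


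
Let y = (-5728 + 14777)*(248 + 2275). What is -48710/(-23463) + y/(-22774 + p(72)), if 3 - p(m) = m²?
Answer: -534313313251/655908165 ≈ -814.62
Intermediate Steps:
y = 22830627 (y = 9049*2523 = 22830627)
p(m) = 3 - m²
-48710/(-23463) + y/(-22774 + p(72)) = -48710/(-23463) + 22830627/(-22774 + (3 - 1*72²)) = -48710*(-1/23463) + 22830627/(-22774 + (3 - 1*5184)) = 48710/23463 + 22830627/(-22774 + (3 - 5184)) = 48710/23463 + 22830627/(-22774 - 5181) = 48710/23463 + 22830627/(-27955) = 48710/23463 + 22830627*(-1/27955) = 48710/23463 - 22830627/27955 = -534313313251/655908165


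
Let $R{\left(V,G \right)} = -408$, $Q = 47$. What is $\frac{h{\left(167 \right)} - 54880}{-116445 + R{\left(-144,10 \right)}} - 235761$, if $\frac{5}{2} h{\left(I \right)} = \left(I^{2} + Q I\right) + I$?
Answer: $- \frac{9183113205}{38951} \approx -2.3576 \cdot 10^{5}$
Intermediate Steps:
$h{\left(I \right)} = \frac{2 I^{2}}{5} + \frac{96 I}{5}$ ($h{\left(I \right)} = \frac{2 \left(\left(I^{2} + 47 I\right) + I\right)}{5} = \frac{2 \left(I^{2} + 48 I\right)}{5} = \frac{2 I^{2}}{5} + \frac{96 I}{5}$)
$\frac{h{\left(167 \right)} - 54880}{-116445 + R{\left(-144,10 \right)}} - 235761 = \frac{\frac{2}{5} \cdot 167 \left(48 + 167\right) - 54880}{-116445 - 408} - 235761 = \frac{\frac{2}{5} \cdot 167 \cdot 215 - 54880}{-116853} - 235761 = \left(14362 - 54880\right) \left(- \frac{1}{116853}\right) - 235761 = \left(-40518\right) \left(- \frac{1}{116853}\right) - 235761 = \frac{13506}{38951} - 235761 = - \frac{9183113205}{38951}$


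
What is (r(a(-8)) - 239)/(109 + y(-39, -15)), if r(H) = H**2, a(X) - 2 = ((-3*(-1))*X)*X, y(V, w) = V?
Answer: 37397/70 ≈ 534.24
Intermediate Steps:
a(X) = 2 + 3*X**2 (a(X) = 2 + ((-3*(-1))*X)*X = 2 + (3*X)*X = 2 + 3*X**2)
(r(a(-8)) - 239)/(109 + y(-39, -15)) = ((2 + 3*(-8)**2)**2 - 239)/(109 - 39) = ((2 + 3*64)**2 - 239)/70 = ((2 + 192)**2 - 239)*(1/70) = (194**2 - 239)*(1/70) = (37636 - 239)*(1/70) = 37397*(1/70) = 37397/70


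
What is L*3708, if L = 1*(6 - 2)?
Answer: 14832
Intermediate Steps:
L = 4 (L = 1*4 = 4)
L*3708 = 4*3708 = 14832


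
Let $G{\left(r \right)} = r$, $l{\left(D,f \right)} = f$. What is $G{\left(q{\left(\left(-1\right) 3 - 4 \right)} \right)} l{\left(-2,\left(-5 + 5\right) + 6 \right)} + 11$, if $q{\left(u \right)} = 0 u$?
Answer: $11$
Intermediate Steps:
$q{\left(u \right)} = 0$
$G{\left(q{\left(\left(-1\right) 3 - 4 \right)} \right)} l{\left(-2,\left(-5 + 5\right) + 6 \right)} + 11 = 0 \left(\left(-5 + 5\right) + 6\right) + 11 = 0 \left(0 + 6\right) + 11 = 0 \cdot 6 + 11 = 0 + 11 = 11$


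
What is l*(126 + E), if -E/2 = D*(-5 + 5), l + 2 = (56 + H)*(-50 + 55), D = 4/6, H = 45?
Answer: 63378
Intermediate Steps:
D = ⅔ (D = 4*(⅙) = ⅔ ≈ 0.66667)
l = 503 (l = -2 + (56 + 45)*(-50 + 55) = -2 + 101*5 = -2 + 505 = 503)
E = 0 (E = -4*(-5 + 5)/3 = -4*0/3 = -2*0 = 0)
l*(126 + E) = 503*(126 + 0) = 503*126 = 63378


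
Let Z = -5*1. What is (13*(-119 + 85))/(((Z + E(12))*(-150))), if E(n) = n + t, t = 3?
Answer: 221/750 ≈ 0.29467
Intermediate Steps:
E(n) = 3 + n (E(n) = n + 3 = 3 + n)
Z = -5
(13*(-119 + 85))/(((Z + E(12))*(-150))) = (13*(-119 + 85))/(((-5 + (3 + 12))*(-150))) = (13*(-34))/(((-5 + 15)*(-150))) = -442/(10*(-150)) = -442/(-1500) = -442*(-1/1500) = 221/750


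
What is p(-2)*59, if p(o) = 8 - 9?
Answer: -59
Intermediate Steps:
p(o) = -1
p(-2)*59 = -1*59 = -59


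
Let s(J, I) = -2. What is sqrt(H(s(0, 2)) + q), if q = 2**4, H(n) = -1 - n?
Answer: sqrt(17) ≈ 4.1231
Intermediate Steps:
q = 16
sqrt(H(s(0, 2)) + q) = sqrt((-1 - 1*(-2)) + 16) = sqrt((-1 + 2) + 16) = sqrt(1 + 16) = sqrt(17)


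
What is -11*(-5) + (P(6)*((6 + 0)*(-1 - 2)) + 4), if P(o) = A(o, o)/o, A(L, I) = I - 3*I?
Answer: 95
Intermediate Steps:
A(L, I) = -2*I
P(o) = -2 (P(o) = (-2*o)/o = -2)
-11*(-5) + (P(6)*((6 + 0)*(-1 - 2)) + 4) = -11*(-5) + (-2*(6 + 0)*(-1 - 2) + 4) = 55 + (-12*(-3) + 4) = 55 + (-2*(-18) + 4) = 55 + (36 + 4) = 55 + 40 = 95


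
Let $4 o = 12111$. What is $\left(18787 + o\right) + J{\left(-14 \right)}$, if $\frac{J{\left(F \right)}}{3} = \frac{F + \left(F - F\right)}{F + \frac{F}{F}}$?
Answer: $\frac{1134535}{52} \approx 21818.0$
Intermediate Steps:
$o = \frac{12111}{4}$ ($o = \frac{1}{4} \cdot 12111 = \frac{12111}{4} \approx 3027.8$)
$J{\left(F \right)} = \frac{3 F}{1 + F}$ ($J{\left(F \right)} = 3 \frac{F + \left(F - F\right)}{F + \frac{F}{F}} = 3 \frac{F + 0}{F + 1} = 3 \frac{F}{1 + F} = \frac{3 F}{1 + F}$)
$\left(18787 + o\right) + J{\left(-14 \right)} = \left(18787 + \frac{12111}{4}\right) + 3 \left(-14\right) \frac{1}{1 - 14} = \frac{87259}{4} + 3 \left(-14\right) \frac{1}{-13} = \frac{87259}{4} + 3 \left(-14\right) \left(- \frac{1}{13}\right) = \frac{87259}{4} + \frac{42}{13} = \frac{1134535}{52}$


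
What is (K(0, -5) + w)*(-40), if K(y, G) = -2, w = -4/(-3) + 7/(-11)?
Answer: 1720/33 ≈ 52.121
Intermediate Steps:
w = 23/33 (w = -4*(-⅓) + 7*(-1/11) = 4/3 - 7/11 = 23/33 ≈ 0.69697)
(K(0, -5) + w)*(-40) = (-2 + 23/33)*(-40) = -43/33*(-40) = 1720/33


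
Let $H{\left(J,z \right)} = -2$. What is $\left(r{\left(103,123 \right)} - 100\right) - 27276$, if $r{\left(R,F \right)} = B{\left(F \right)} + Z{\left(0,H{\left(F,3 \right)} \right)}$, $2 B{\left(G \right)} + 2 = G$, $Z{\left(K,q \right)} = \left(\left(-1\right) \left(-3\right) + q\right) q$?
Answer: $- \frac{54635}{2} \approx -27318.0$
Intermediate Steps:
$Z{\left(K,q \right)} = q \left(3 + q\right)$ ($Z{\left(K,q \right)} = \left(3 + q\right) q = q \left(3 + q\right)$)
$B{\left(G \right)} = -1 + \frac{G}{2}$
$r{\left(R,F \right)} = -3 + \frac{F}{2}$ ($r{\left(R,F \right)} = \left(-1 + \frac{F}{2}\right) - 2 \left(3 - 2\right) = \left(-1 + \frac{F}{2}\right) - 2 = -3 + \frac{F}{2}$)
$\left(r{\left(103,123 \right)} - 100\right) - 27276 = \left(\left(-3 + \frac{1}{2} \cdot 123\right) - 100\right) - 27276 = \left(\left(-3 + \frac{123}{2}\right) - 100\right) - 27276 = \left(\frac{117}{2} - 100\right) - 27276 = - \frac{83}{2} - 27276 = - \frac{54635}{2}$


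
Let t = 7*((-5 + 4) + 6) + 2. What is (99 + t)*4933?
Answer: 670888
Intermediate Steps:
t = 37 (t = 7*(-1 + 6) + 2 = 7*5 + 2 = 35 + 2 = 37)
(99 + t)*4933 = (99 + 37)*4933 = 136*4933 = 670888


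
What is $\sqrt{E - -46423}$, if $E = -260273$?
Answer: $5 i \sqrt{8554} \approx 462.44 i$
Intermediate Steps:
$\sqrt{E - -46423} = \sqrt{-260273 - -46423} = \sqrt{-260273 + \left(-73677 + 120100\right)} = \sqrt{-260273 + 46423} = \sqrt{-213850} = 5 i \sqrt{8554}$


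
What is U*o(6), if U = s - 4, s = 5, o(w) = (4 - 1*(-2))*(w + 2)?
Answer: 48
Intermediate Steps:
o(w) = 12 + 6*w (o(w) = (4 + 2)*(2 + w) = 6*(2 + w) = 12 + 6*w)
U = 1 (U = 5 - 4 = 1)
U*o(6) = 1*(12 + 6*6) = 1*(12 + 36) = 1*48 = 48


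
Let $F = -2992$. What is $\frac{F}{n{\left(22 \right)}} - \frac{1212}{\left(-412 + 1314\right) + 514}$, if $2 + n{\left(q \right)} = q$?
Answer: $- \frac{88769}{590} \approx -150.46$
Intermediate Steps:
$n{\left(q \right)} = -2 + q$
$\frac{F}{n{\left(22 \right)}} - \frac{1212}{\left(-412 + 1314\right) + 514} = - \frac{2992}{-2 + 22} - \frac{1212}{\left(-412 + 1314\right) + 514} = - \frac{2992}{20} - \frac{1212}{902 + 514} = \left(-2992\right) \frac{1}{20} - \frac{1212}{1416} = - \frac{748}{5} - \frac{101}{118} = - \frac{88769}{590}$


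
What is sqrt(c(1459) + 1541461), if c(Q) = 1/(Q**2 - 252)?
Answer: sqrt(6983142049207016330)/2128429 ≈ 1241.6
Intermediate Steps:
c(Q) = 1/(-252 + Q**2)
sqrt(c(1459) + 1541461) = sqrt(1/(-252 + 1459**2) + 1541461) = sqrt(1/(-252 + 2128681) + 1541461) = sqrt(1/2128429 + 1541461) = sqrt(3280890294770/2128429) = sqrt(6983142049207016330)/2128429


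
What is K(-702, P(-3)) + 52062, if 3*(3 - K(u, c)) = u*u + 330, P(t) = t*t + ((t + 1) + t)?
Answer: -112313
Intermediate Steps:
P(t) = 1 + t² + 2*t (P(t) = t² + ((1 + t) + t) = t² + (1 + 2*t) = 1 + t² + 2*t)
K(u, c) = -107 - u²/3 (K(u, c) = 3 - (u*u + 330)/3 = 3 - (u² + 330)/3 = 3 - (330 + u²)/3 = 3 + (-110 - u²/3) = -107 - u²/3)
K(-702, P(-3)) + 52062 = (-107 - ⅓*(-702)²) + 52062 = (-107 - ⅓*492804) + 52062 = (-107 - 164268) + 52062 = -164375 + 52062 = -112313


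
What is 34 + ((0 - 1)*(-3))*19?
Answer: 91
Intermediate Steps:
34 + ((0 - 1)*(-3))*19 = 34 - 1*(-3)*19 = 34 + 3*19 = 34 + 57 = 91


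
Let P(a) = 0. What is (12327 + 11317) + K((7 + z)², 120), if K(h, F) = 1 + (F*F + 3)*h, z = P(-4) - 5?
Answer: 81257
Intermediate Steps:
z = -5 (z = 0 - 5 = -5)
K(h, F) = 1 + h*(3 + F²) (K(h, F) = 1 + (F² + 3)*h = 1 + (3 + F²)*h = 1 + h*(3 + F²))
(12327 + 11317) + K((7 + z)², 120) = (12327 + 11317) + (1 + 3*(7 - 5)² + (7 - 5)²*120²) = 23644 + (1 + 3*2² + 2²*14400) = 23644 + (1 + 3*4 + 4*14400) = 23644 + (1 + 12 + 57600) = 23644 + 57613 = 81257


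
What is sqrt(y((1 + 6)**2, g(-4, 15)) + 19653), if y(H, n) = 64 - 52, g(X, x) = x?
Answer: 3*sqrt(2185) ≈ 140.23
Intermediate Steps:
y(H, n) = 12
sqrt(y((1 + 6)**2, g(-4, 15)) + 19653) = sqrt(12 + 19653) = sqrt(19665) = 3*sqrt(2185)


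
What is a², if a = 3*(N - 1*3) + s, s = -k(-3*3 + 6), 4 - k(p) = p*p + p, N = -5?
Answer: 484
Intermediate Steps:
k(p) = 4 - p - p² (k(p) = 4 - (p*p + p) = 4 - (p² + p) = 4 - (p + p²) = 4 + (-p - p²) = 4 - p - p²)
s = 2 (s = -(4 - (-3*3 + 6) - (-3*3 + 6)²) = -(4 - (-9 + 6) - (-9 + 6)²) = -(4 - 1*(-3) - 1*(-3)²) = -(4 + 3 - 1*9) = -(4 + 3 - 9) = -1*(-2) = 2)
a = -22 (a = 3*(-5 - 1*3) + 2 = 3*(-5 - 3) + 2 = 3*(-8) + 2 = -24 + 2 = -22)
a² = (-22)² = 484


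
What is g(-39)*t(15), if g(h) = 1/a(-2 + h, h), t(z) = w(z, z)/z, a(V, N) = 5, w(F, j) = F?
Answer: ⅕ ≈ 0.20000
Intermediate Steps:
t(z) = 1 (t(z) = z/z = 1)
g(h) = ⅕ (g(h) = 1/5 = ⅕)
g(-39)*t(15) = (⅕)*1 = ⅕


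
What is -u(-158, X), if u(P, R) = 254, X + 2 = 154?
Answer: -254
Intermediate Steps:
X = 152 (X = -2 + 154 = 152)
-u(-158, X) = -1*254 = -254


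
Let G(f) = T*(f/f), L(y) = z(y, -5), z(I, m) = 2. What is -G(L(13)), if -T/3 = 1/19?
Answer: 3/19 ≈ 0.15789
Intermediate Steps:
L(y) = 2
T = -3/19 ≈ -0.15789
G(f) = -3/19 (G(f) = -3*f/(19*f) = -3/19*1 = -3/19)
-G(L(13)) = -1*(-3/19) = 3/19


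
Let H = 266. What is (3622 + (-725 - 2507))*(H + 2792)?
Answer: 1192620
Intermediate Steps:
(3622 + (-725 - 2507))*(H + 2792) = (3622 + (-725 - 2507))*(266 + 2792) = (3622 - 3232)*3058 = 390*3058 = 1192620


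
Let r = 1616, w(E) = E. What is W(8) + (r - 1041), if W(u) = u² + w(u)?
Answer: 647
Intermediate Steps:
W(u) = u + u² (W(u) = u² + u = u + u²)
W(8) + (r - 1041) = 8*(1 + 8) + (1616 - 1041) = 8*9 + 575 = 72 + 575 = 647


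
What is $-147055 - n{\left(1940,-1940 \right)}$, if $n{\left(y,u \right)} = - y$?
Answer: $-145115$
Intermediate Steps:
$-147055 - n{\left(1940,-1940 \right)} = -147055 - \left(-1\right) 1940 = -147055 - -1940 = -147055 + 1940 = -145115$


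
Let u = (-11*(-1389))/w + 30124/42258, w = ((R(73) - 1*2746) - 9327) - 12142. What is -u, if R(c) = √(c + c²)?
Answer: -1014438483961/12389217829167 + 15279*√5402/586360823 ≈ -0.079966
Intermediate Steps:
w = -24215 + √5402 (w = ((√(73*(1 + 73)) - 1*2746) - 9327) - 12142 = ((√(73*74) - 2746) - 9327) - 12142 = ((√5402 - 2746) - 9327) - 12142 = ((-2746 + √5402) - 9327) - 12142 = (-12073 + √5402) - 12142 = -24215 + √5402 ≈ -24142.)
u = 15062/21129 + 15279/(-24215 + √5402) (u = (-11*(-1389))/(-24215 + √5402) + 30124/42258 = 15279/(-24215 + √5402) + 30124*(1/42258) = 15279/(-24215 + √5402) + 15062/21129 = 15062/21129 + 15279/(-24215 + √5402) ≈ 0.079966)
-u = -(1014438483961/12389217829167 - 15279*√5402/586360823) = -1014438483961/12389217829167 + 15279*√5402/586360823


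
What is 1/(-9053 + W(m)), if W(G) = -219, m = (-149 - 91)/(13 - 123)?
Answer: -1/9272 ≈ -0.00010785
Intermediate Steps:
m = 24/11 (m = -240/(-110) = -240*(-1/110) = 24/11 ≈ 2.1818)
1/(-9053 + W(m)) = 1/(-9053 - 219) = 1/(-9272) = -1/9272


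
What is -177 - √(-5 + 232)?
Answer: -177 - √227 ≈ -192.07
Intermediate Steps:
-177 - √(-5 + 232) = -177 - √227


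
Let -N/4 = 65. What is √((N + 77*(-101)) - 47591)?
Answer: 2*I*√13907 ≈ 235.86*I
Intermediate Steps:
N = -260 (N = -4*65 = -260)
√((N + 77*(-101)) - 47591) = √((-260 + 77*(-101)) - 47591) = √((-260 - 7777) - 47591) = √(-8037 - 47591) = √(-55628) = 2*I*√13907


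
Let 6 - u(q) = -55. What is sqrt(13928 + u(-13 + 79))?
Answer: sqrt(13989) ≈ 118.28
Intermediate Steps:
u(q) = 61 (u(q) = 6 - 1*(-55) = 6 + 55 = 61)
sqrt(13928 + u(-13 + 79)) = sqrt(13928 + 61) = sqrt(13989)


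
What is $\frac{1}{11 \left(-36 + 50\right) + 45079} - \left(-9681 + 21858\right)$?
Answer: $- \frac{550802240}{45233} \approx -12177.0$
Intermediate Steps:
$\frac{1}{11 \left(-36 + 50\right) + 45079} - \left(-9681 + 21858\right) = \frac{1}{11 \cdot 14 + 45079} - 12177 = \frac{1}{154 + 45079} - 12177 = \frac{1}{45233} - 12177 = - \frac{550802240}{45233}$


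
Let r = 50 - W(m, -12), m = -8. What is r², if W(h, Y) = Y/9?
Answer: 23716/9 ≈ 2635.1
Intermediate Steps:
W(h, Y) = Y/9 (W(h, Y) = Y*(⅑) = Y/9)
r = 154/3 (r = 50 - (-12)/9 = 50 - 1*(-4/3) = 50 + 4/3 = 154/3 ≈ 51.333)
r² = (154/3)² = 23716/9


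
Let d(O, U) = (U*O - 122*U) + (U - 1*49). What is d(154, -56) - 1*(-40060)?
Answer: 38163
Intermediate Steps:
d(O, U) = -49 - 121*U + O*U (d(O, U) = (O*U - 122*U) + (U - 49) = (-122*U + O*U) + (-49 + U) = -49 - 121*U + O*U)
d(154, -56) - 1*(-40060) = (-49 - 121*(-56) + 154*(-56)) - 1*(-40060) = (-49 + 6776 - 8624) + 40060 = -1897 + 40060 = 38163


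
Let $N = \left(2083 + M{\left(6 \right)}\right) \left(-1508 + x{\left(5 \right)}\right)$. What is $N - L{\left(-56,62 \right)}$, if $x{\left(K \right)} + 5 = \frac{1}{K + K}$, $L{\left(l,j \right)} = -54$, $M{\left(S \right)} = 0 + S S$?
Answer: $- \frac{32057811}{10} \approx -3.2058 \cdot 10^{6}$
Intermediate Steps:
$M{\left(S \right)} = S^{2}$ ($M{\left(S \right)} = 0 + S^{2} = S^{2}$)
$x{\left(K \right)} = -5 + \frac{1}{2 K}$ ($x{\left(K \right)} = -5 + \frac{1}{K + K} = -5 + \frac{1}{2 K}$)
$N = - \frac{32058351}{10}$ ($N = \left(2083 + 6^{2}\right) \left(-1508 - \left(5 - \frac{1}{2 \cdot 5}\right)\right) = \left(2083 + 36\right) \left(-1508 + \left(-5 + \frac{1}{2} \cdot \frac{1}{5}\right)\right) = 2119 \left(-1508 + \left(-5 + \frac{1}{10}\right)\right) = 2119 \left(-1508 - \frac{49}{10}\right) = 2119 \left(- \frac{15129}{10}\right) = - \frac{32058351}{10} \approx -3.2058 \cdot 10^{6}$)
$N - L{\left(-56,62 \right)} = - \frac{32058351}{10} - -54 = - \frac{32058351}{10} + 54 = - \frac{32057811}{10}$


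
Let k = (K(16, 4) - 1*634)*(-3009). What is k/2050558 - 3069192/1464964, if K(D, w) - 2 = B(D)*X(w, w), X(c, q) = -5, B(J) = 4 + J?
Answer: -383355510288/375499206239 ≈ -1.0209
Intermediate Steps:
K(D, w) = -18 - 5*D (K(D, w) = 2 + (4 + D)*(-5) = 2 + (-20 - 5*D) = -18 - 5*D)
k = 2202588 (k = ((-18 - 5*16) - 1*634)*(-3009) = ((-18 - 80) - 634)*(-3009) = (-98 - 634)*(-3009) = -732*(-3009) = 2202588)
k/2050558 - 3069192/1464964 = 2202588/2050558 - 3069192/1464964 = 2202588*(1/2050558) - 3069192*1/1464964 = 1101294/1025279 - 767298/366241 = -383355510288/375499206239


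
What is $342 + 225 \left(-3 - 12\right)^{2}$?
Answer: $50967$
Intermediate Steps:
$342 + 225 \left(-3 - 12\right)^{2} = 342 + 225 \left(-15\right)^{2} = 342 + 225 \cdot 225 = 342 + 50625 = 50967$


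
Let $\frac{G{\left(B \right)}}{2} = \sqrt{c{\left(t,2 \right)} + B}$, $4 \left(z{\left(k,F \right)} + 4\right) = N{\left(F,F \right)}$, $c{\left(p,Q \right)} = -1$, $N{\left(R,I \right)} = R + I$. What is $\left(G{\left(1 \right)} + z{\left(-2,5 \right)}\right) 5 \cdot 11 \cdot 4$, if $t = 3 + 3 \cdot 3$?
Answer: $-330$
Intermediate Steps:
$t = 12$ ($t = 3 + 9 = 12$)
$N{\left(R,I \right)} = I + R$
$z{\left(k,F \right)} = -4 + \frac{F}{2}$ ($z{\left(k,F \right)} = -4 + \frac{F + F}{4} = -4 + \frac{2 F}{4} = -4 + \frac{F}{2}$)
$G{\left(B \right)} = 2 \sqrt{-1 + B}$
$\left(G{\left(1 \right)} + z{\left(-2,5 \right)}\right) 5 \cdot 11 \cdot 4 = \left(2 \sqrt{-1 + 1} + \left(-4 + \frac{1}{2} \cdot 5\right)\right) 5 \cdot 11 \cdot 4 = \left(2 \sqrt{0} + \left(-4 + \frac{5}{2}\right)\right) 5 \cdot 11 \cdot 4 = \left(2 \cdot 0 - \frac{3}{2}\right) 5 \cdot 11 \cdot 4 = \left(0 - \frac{3}{2}\right) 5 \cdot 11 \cdot 4 = \left(- \frac{3}{2}\right) 5 \cdot 11 \cdot 4 = \left(- \frac{15}{2}\right) 11 \cdot 4 = \left(- \frac{165}{2}\right) 4 = -330$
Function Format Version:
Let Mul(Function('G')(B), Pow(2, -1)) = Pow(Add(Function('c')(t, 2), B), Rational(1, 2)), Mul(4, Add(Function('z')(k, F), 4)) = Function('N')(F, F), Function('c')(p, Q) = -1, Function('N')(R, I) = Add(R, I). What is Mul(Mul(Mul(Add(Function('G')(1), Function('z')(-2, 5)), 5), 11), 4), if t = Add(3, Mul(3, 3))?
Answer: -330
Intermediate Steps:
t = 12 (t = Add(3, 9) = 12)
Function('N')(R, I) = Add(I, R)
Function('z')(k, F) = Add(-4, Mul(Rational(1, 2), F)) (Function('z')(k, F) = Add(-4, Mul(Rational(1, 4), Add(F, F))) = Add(-4, Mul(Rational(1, 4), Mul(2, F))) = Add(-4, Mul(Rational(1, 2), F)))
Function('G')(B) = Mul(2, Pow(Add(-1, B), Rational(1, 2)))
Mul(Mul(Mul(Add(Function('G')(1), Function('z')(-2, 5)), 5), 11), 4) = Mul(Mul(Mul(Add(Mul(2, Pow(Add(-1, 1), Rational(1, 2))), Add(-4, Mul(Rational(1, 2), 5))), 5), 11), 4) = Mul(Mul(Mul(Add(Mul(2, Pow(0, Rational(1, 2))), Add(-4, Rational(5, 2))), 5), 11), 4) = Mul(Mul(Mul(Add(Mul(2, 0), Rational(-3, 2)), 5), 11), 4) = Mul(Mul(Mul(Add(0, Rational(-3, 2)), 5), 11), 4) = Mul(Mul(Mul(Rational(-3, 2), 5), 11), 4) = Mul(Mul(Rational(-15, 2), 11), 4) = Mul(Rational(-165, 2), 4) = -330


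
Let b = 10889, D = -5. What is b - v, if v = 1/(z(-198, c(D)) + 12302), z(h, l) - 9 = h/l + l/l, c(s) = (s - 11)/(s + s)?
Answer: 530871413/48753 ≈ 10889.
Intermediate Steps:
c(s) = (-11 + s)/(2*s) (c(s) = (-11 + s)/((2*s)) = (-11 + s)*(1/(2*s)) = (-11 + s)/(2*s))
z(h, l) = 10 + h/l (z(h, l) = 9 + (h/l + l/l) = 9 + (h/l + 1) = 9 + (1 + h/l) = 10 + h/l)
v = 4/48753 (v = 1/((10 - 198*(-10/(-11 - 5))) + 12302) = 1/((10 - 198/((½)*(-⅕)*(-16))) + 12302) = 1/((10 - 198/8/5) + 12302) = 1/((10 - 198*5/8) + 12302) = 1/((10 - 495/4) + 12302) = 1/(-455/4 + 12302) = 1/(48753/4) = 4/48753 ≈ 8.2046e-5)
b - v = 10889 - 1*4/48753 = 10889 - 4/48753 = 530871413/48753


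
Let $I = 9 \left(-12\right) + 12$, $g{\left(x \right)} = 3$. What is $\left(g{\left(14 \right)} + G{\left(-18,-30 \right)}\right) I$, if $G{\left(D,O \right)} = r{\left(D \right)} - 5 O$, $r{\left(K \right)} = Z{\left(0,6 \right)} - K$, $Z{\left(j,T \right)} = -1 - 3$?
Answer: $-16032$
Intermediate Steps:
$Z{\left(j,T \right)} = -4$ ($Z{\left(j,T \right)} = -1 - 3 = -4$)
$r{\left(K \right)} = -4 - K$
$I = -96$ ($I = -108 + 12 = -96$)
$G{\left(D,O \right)} = -4 - D - 5 O$ ($G{\left(D,O \right)} = \left(-4 - D\right) - 5 O = -4 - D - 5 O$)
$\left(g{\left(14 \right)} + G{\left(-18,-30 \right)}\right) I = \left(3 - -164\right) \left(-96\right) = \left(3 + \left(-4 + 18 + 150\right)\right) \left(-96\right) = \left(3 + 164\right) \left(-96\right) = 167 \left(-96\right) = -16032$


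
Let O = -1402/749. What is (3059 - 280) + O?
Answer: 2080069/749 ≈ 2777.1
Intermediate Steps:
O = -1402/749 (O = -1402*1/749 = -1402/749 ≈ -1.8718)
(3059 - 280) + O = (3059 - 280) - 1402/749 = 2779 - 1402/749 = 2080069/749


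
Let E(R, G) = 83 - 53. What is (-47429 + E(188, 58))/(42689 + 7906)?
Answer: -47399/50595 ≈ -0.93683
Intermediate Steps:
E(R, G) = 30
(-47429 + E(188, 58))/(42689 + 7906) = (-47429 + 30)/(42689 + 7906) = -47399/50595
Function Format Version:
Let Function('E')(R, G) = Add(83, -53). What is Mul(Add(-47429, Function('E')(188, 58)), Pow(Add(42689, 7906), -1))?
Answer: Rational(-47399, 50595) ≈ -0.93683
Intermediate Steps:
Function('E')(R, G) = 30
Mul(Add(-47429, Function('E')(188, 58)), Pow(Add(42689, 7906), -1)) = Mul(Add(-47429, 30), Pow(Add(42689, 7906), -1)) = Mul(-47399, Pow(50595, -1)) = Mul(-47399, Rational(1, 50595)) = Rational(-47399, 50595)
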